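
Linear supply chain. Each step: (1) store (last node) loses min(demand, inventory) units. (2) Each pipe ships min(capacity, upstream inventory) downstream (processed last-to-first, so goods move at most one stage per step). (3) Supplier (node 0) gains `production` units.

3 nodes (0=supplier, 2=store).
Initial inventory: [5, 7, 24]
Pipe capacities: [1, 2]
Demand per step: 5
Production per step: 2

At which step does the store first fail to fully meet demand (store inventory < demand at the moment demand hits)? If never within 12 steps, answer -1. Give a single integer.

Step 1: demand=5,sold=5 ship[1->2]=2 ship[0->1]=1 prod=2 -> [6 6 21]
Step 2: demand=5,sold=5 ship[1->2]=2 ship[0->1]=1 prod=2 -> [7 5 18]
Step 3: demand=5,sold=5 ship[1->2]=2 ship[0->1]=1 prod=2 -> [8 4 15]
Step 4: demand=5,sold=5 ship[1->2]=2 ship[0->1]=1 prod=2 -> [9 3 12]
Step 5: demand=5,sold=5 ship[1->2]=2 ship[0->1]=1 prod=2 -> [10 2 9]
Step 6: demand=5,sold=5 ship[1->2]=2 ship[0->1]=1 prod=2 -> [11 1 6]
Step 7: demand=5,sold=5 ship[1->2]=1 ship[0->1]=1 prod=2 -> [12 1 2]
Step 8: demand=5,sold=2 ship[1->2]=1 ship[0->1]=1 prod=2 -> [13 1 1]
Step 9: demand=5,sold=1 ship[1->2]=1 ship[0->1]=1 prod=2 -> [14 1 1]
Step 10: demand=5,sold=1 ship[1->2]=1 ship[0->1]=1 prod=2 -> [15 1 1]
Step 11: demand=5,sold=1 ship[1->2]=1 ship[0->1]=1 prod=2 -> [16 1 1]
Step 12: demand=5,sold=1 ship[1->2]=1 ship[0->1]=1 prod=2 -> [17 1 1]
First stockout at step 8

8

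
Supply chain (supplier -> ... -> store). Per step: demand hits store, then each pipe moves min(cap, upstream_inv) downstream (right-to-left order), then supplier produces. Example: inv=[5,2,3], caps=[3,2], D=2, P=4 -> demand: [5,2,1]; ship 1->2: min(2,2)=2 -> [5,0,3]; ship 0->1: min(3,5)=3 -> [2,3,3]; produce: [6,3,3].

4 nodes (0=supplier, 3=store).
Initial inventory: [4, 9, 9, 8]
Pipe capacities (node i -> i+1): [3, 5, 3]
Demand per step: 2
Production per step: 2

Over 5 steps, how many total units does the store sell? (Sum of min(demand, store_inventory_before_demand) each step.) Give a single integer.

Step 1: sold=2 (running total=2) -> [3 7 11 9]
Step 2: sold=2 (running total=4) -> [2 5 13 10]
Step 3: sold=2 (running total=6) -> [2 2 15 11]
Step 4: sold=2 (running total=8) -> [2 2 14 12]
Step 5: sold=2 (running total=10) -> [2 2 13 13]

Answer: 10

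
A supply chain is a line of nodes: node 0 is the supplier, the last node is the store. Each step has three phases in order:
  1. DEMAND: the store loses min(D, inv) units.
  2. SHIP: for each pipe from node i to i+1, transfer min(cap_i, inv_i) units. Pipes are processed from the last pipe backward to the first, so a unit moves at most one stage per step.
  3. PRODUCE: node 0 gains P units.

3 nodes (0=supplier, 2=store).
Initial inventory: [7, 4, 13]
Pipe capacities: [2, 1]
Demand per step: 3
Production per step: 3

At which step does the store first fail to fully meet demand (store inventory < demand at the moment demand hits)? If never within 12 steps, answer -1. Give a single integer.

Step 1: demand=3,sold=3 ship[1->2]=1 ship[0->1]=2 prod=3 -> [8 5 11]
Step 2: demand=3,sold=3 ship[1->2]=1 ship[0->1]=2 prod=3 -> [9 6 9]
Step 3: demand=3,sold=3 ship[1->2]=1 ship[0->1]=2 prod=3 -> [10 7 7]
Step 4: demand=3,sold=3 ship[1->2]=1 ship[0->1]=2 prod=3 -> [11 8 5]
Step 5: demand=3,sold=3 ship[1->2]=1 ship[0->1]=2 prod=3 -> [12 9 3]
Step 6: demand=3,sold=3 ship[1->2]=1 ship[0->1]=2 prod=3 -> [13 10 1]
Step 7: demand=3,sold=1 ship[1->2]=1 ship[0->1]=2 prod=3 -> [14 11 1]
Step 8: demand=3,sold=1 ship[1->2]=1 ship[0->1]=2 prod=3 -> [15 12 1]
Step 9: demand=3,sold=1 ship[1->2]=1 ship[0->1]=2 prod=3 -> [16 13 1]
Step 10: demand=3,sold=1 ship[1->2]=1 ship[0->1]=2 prod=3 -> [17 14 1]
Step 11: demand=3,sold=1 ship[1->2]=1 ship[0->1]=2 prod=3 -> [18 15 1]
Step 12: demand=3,sold=1 ship[1->2]=1 ship[0->1]=2 prod=3 -> [19 16 1]
First stockout at step 7

7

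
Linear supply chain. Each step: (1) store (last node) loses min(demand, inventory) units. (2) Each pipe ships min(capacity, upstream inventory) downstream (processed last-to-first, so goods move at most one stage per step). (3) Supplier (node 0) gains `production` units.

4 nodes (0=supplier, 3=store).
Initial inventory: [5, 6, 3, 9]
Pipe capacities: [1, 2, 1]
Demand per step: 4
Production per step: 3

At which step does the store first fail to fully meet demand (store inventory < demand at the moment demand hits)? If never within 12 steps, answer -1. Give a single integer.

Step 1: demand=4,sold=4 ship[2->3]=1 ship[1->2]=2 ship[0->1]=1 prod=3 -> [7 5 4 6]
Step 2: demand=4,sold=4 ship[2->3]=1 ship[1->2]=2 ship[0->1]=1 prod=3 -> [9 4 5 3]
Step 3: demand=4,sold=3 ship[2->3]=1 ship[1->2]=2 ship[0->1]=1 prod=3 -> [11 3 6 1]
Step 4: demand=4,sold=1 ship[2->3]=1 ship[1->2]=2 ship[0->1]=1 prod=3 -> [13 2 7 1]
Step 5: demand=4,sold=1 ship[2->3]=1 ship[1->2]=2 ship[0->1]=1 prod=3 -> [15 1 8 1]
Step 6: demand=4,sold=1 ship[2->3]=1 ship[1->2]=1 ship[0->1]=1 prod=3 -> [17 1 8 1]
Step 7: demand=4,sold=1 ship[2->3]=1 ship[1->2]=1 ship[0->1]=1 prod=3 -> [19 1 8 1]
Step 8: demand=4,sold=1 ship[2->3]=1 ship[1->2]=1 ship[0->1]=1 prod=3 -> [21 1 8 1]
Step 9: demand=4,sold=1 ship[2->3]=1 ship[1->2]=1 ship[0->1]=1 prod=3 -> [23 1 8 1]
Step 10: demand=4,sold=1 ship[2->3]=1 ship[1->2]=1 ship[0->1]=1 prod=3 -> [25 1 8 1]
Step 11: demand=4,sold=1 ship[2->3]=1 ship[1->2]=1 ship[0->1]=1 prod=3 -> [27 1 8 1]
Step 12: demand=4,sold=1 ship[2->3]=1 ship[1->2]=1 ship[0->1]=1 prod=3 -> [29 1 8 1]
First stockout at step 3

3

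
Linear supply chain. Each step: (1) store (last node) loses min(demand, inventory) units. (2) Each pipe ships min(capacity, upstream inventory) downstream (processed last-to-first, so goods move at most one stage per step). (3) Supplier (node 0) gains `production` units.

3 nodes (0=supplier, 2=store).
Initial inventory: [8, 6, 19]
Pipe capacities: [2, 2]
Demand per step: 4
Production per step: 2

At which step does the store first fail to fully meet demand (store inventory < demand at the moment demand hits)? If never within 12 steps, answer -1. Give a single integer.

Step 1: demand=4,sold=4 ship[1->2]=2 ship[0->1]=2 prod=2 -> [8 6 17]
Step 2: demand=4,sold=4 ship[1->2]=2 ship[0->1]=2 prod=2 -> [8 6 15]
Step 3: demand=4,sold=4 ship[1->2]=2 ship[0->1]=2 prod=2 -> [8 6 13]
Step 4: demand=4,sold=4 ship[1->2]=2 ship[0->1]=2 prod=2 -> [8 6 11]
Step 5: demand=4,sold=4 ship[1->2]=2 ship[0->1]=2 prod=2 -> [8 6 9]
Step 6: demand=4,sold=4 ship[1->2]=2 ship[0->1]=2 prod=2 -> [8 6 7]
Step 7: demand=4,sold=4 ship[1->2]=2 ship[0->1]=2 prod=2 -> [8 6 5]
Step 8: demand=4,sold=4 ship[1->2]=2 ship[0->1]=2 prod=2 -> [8 6 3]
Step 9: demand=4,sold=3 ship[1->2]=2 ship[0->1]=2 prod=2 -> [8 6 2]
Step 10: demand=4,sold=2 ship[1->2]=2 ship[0->1]=2 prod=2 -> [8 6 2]
Step 11: demand=4,sold=2 ship[1->2]=2 ship[0->1]=2 prod=2 -> [8 6 2]
Step 12: demand=4,sold=2 ship[1->2]=2 ship[0->1]=2 prod=2 -> [8 6 2]
First stockout at step 9

9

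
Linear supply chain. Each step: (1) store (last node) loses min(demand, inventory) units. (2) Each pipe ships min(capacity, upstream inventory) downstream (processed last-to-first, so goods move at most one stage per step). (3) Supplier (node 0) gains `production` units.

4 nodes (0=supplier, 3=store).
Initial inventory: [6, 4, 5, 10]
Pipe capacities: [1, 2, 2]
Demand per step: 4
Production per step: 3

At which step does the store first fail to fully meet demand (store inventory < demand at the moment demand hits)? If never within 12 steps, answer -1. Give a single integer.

Step 1: demand=4,sold=4 ship[2->3]=2 ship[1->2]=2 ship[0->1]=1 prod=3 -> [8 3 5 8]
Step 2: demand=4,sold=4 ship[2->3]=2 ship[1->2]=2 ship[0->1]=1 prod=3 -> [10 2 5 6]
Step 3: demand=4,sold=4 ship[2->3]=2 ship[1->2]=2 ship[0->1]=1 prod=3 -> [12 1 5 4]
Step 4: demand=4,sold=4 ship[2->3]=2 ship[1->2]=1 ship[0->1]=1 prod=3 -> [14 1 4 2]
Step 5: demand=4,sold=2 ship[2->3]=2 ship[1->2]=1 ship[0->1]=1 prod=3 -> [16 1 3 2]
Step 6: demand=4,sold=2 ship[2->3]=2 ship[1->2]=1 ship[0->1]=1 prod=3 -> [18 1 2 2]
Step 7: demand=4,sold=2 ship[2->3]=2 ship[1->2]=1 ship[0->1]=1 prod=3 -> [20 1 1 2]
Step 8: demand=4,sold=2 ship[2->3]=1 ship[1->2]=1 ship[0->1]=1 prod=3 -> [22 1 1 1]
Step 9: demand=4,sold=1 ship[2->3]=1 ship[1->2]=1 ship[0->1]=1 prod=3 -> [24 1 1 1]
Step 10: demand=4,sold=1 ship[2->3]=1 ship[1->2]=1 ship[0->1]=1 prod=3 -> [26 1 1 1]
Step 11: demand=4,sold=1 ship[2->3]=1 ship[1->2]=1 ship[0->1]=1 prod=3 -> [28 1 1 1]
Step 12: demand=4,sold=1 ship[2->3]=1 ship[1->2]=1 ship[0->1]=1 prod=3 -> [30 1 1 1]
First stockout at step 5

5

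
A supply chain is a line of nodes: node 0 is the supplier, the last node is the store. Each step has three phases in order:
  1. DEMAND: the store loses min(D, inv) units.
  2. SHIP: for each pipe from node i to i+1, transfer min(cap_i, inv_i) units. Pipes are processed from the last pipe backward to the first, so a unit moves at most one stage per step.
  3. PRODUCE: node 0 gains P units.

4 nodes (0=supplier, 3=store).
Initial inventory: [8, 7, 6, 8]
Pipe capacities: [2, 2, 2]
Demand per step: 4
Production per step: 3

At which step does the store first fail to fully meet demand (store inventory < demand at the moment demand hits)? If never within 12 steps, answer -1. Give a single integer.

Step 1: demand=4,sold=4 ship[2->3]=2 ship[1->2]=2 ship[0->1]=2 prod=3 -> [9 7 6 6]
Step 2: demand=4,sold=4 ship[2->3]=2 ship[1->2]=2 ship[0->1]=2 prod=3 -> [10 7 6 4]
Step 3: demand=4,sold=4 ship[2->3]=2 ship[1->2]=2 ship[0->1]=2 prod=3 -> [11 7 6 2]
Step 4: demand=4,sold=2 ship[2->3]=2 ship[1->2]=2 ship[0->1]=2 prod=3 -> [12 7 6 2]
Step 5: demand=4,sold=2 ship[2->3]=2 ship[1->2]=2 ship[0->1]=2 prod=3 -> [13 7 6 2]
Step 6: demand=4,sold=2 ship[2->3]=2 ship[1->2]=2 ship[0->1]=2 prod=3 -> [14 7 6 2]
Step 7: demand=4,sold=2 ship[2->3]=2 ship[1->2]=2 ship[0->1]=2 prod=3 -> [15 7 6 2]
Step 8: demand=4,sold=2 ship[2->3]=2 ship[1->2]=2 ship[0->1]=2 prod=3 -> [16 7 6 2]
Step 9: demand=4,sold=2 ship[2->3]=2 ship[1->2]=2 ship[0->1]=2 prod=3 -> [17 7 6 2]
Step 10: demand=4,sold=2 ship[2->3]=2 ship[1->2]=2 ship[0->1]=2 prod=3 -> [18 7 6 2]
Step 11: demand=4,sold=2 ship[2->3]=2 ship[1->2]=2 ship[0->1]=2 prod=3 -> [19 7 6 2]
Step 12: demand=4,sold=2 ship[2->3]=2 ship[1->2]=2 ship[0->1]=2 prod=3 -> [20 7 6 2]
First stockout at step 4

4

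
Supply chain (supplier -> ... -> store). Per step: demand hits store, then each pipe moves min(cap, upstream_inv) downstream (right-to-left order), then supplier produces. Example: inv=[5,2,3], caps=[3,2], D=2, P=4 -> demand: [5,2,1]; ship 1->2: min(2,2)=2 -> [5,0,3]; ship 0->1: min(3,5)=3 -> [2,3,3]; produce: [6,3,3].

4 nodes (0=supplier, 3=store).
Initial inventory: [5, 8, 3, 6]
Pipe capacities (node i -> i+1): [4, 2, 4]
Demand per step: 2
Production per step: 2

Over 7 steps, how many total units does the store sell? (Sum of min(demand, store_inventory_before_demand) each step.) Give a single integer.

Answer: 14

Derivation:
Step 1: sold=2 (running total=2) -> [3 10 2 7]
Step 2: sold=2 (running total=4) -> [2 11 2 7]
Step 3: sold=2 (running total=6) -> [2 11 2 7]
Step 4: sold=2 (running total=8) -> [2 11 2 7]
Step 5: sold=2 (running total=10) -> [2 11 2 7]
Step 6: sold=2 (running total=12) -> [2 11 2 7]
Step 7: sold=2 (running total=14) -> [2 11 2 7]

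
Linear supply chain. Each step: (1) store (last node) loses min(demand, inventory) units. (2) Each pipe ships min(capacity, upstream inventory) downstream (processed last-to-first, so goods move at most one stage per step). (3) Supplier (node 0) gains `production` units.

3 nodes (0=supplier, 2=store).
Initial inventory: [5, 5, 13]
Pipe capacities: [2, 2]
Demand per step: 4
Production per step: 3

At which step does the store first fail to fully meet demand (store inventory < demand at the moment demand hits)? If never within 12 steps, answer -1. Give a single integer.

Step 1: demand=4,sold=4 ship[1->2]=2 ship[0->1]=2 prod=3 -> [6 5 11]
Step 2: demand=4,sold=4 ship[1->2]=2 ship[0->1]=2 prod=3 -> [7 5 9]
Step 3: demand=4,sold=4 ship[1->2]=2 ship[0->1]=2 prod=3 -> [8 5 7]
Step 4: demand=4,sold=4 ship[1->2]=2 ship[0->1]=2 prod=3 -> [9 5 5]
Step 5: demand=4,sold=4 ship[1->2]=2 ship[0->1]=2 prod=3 -> [10 5 3]
Step 6: demand=4,sold=3 ship[1->2]=2 ship[0->1]=2 prod=3 -> [11 5 2]
Step 7: demand=4,sold=2 ship[1->2]=2 ship[0->1]=2 prod=3 -> [12 5 2]
Step 8: demand=4,sold=2 ship[1->2]=2 ship[0->1]=2 prod=3 -> [13 5 2]
Step 9: demand=4,sold=2 ship[1->2]=2 ship[0->1]=2 prod=3 -> [14 5 2]
Step 10: demand=4,sold=2 ship[1->2]=2 ship[0->1]=2 prod=3 -> [15 5 2]
Step 11: demand=4,sold=2 ship[1->2]=2 ship[0->1]=2 prod=3 -> [16 5 2]
Step 12: demand=4,sold=2 ship[1->2]=2 ship[0->1]=2 prod=3 -> [17 5 2]
First stockout at step 6

6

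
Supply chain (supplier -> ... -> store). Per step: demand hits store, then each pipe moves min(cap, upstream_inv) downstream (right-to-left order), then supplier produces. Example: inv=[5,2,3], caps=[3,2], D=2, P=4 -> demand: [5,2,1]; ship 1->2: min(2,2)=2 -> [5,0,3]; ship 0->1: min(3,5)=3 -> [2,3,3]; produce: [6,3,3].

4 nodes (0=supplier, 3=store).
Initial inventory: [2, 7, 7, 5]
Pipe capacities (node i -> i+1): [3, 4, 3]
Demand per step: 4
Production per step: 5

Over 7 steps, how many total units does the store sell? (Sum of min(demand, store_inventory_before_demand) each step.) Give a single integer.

Step 1: sold=4 (running total=4) -> [5 5 8 4]
Step 2: sold=4 (running total=8) -> [7 4 9 3]
Step 3: sold=3 (running total=11) -> [9 3 10 3]
Step 4: sold=3 (running total=14) -> [11 3 10 3]
Step 5: sold=3 (running total=17) -> [13 3 10 3]
Step 6: sold=3 (running total=20) -> [15 3 10 3]
Step 7: sold=3 (running total=23) -> [17 3 10 3]

Answer: 23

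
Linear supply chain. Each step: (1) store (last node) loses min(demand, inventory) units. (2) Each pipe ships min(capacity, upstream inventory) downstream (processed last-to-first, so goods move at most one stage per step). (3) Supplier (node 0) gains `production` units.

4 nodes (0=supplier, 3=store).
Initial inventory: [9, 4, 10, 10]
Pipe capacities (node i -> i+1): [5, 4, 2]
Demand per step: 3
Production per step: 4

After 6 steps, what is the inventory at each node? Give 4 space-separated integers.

Step 1: demand=3,sold=3 ship[2->3]=2 ship[1->2]=4 ship[0->1]=5 prod=4 -> inv=[8 5 12 9]
Step 2: demand=3,sold=3 ship[2->3]=2 ship[1->2]=4 ship[0->1]=5 prod=4 -> inv=[7 6 14 8]
Step 3: demand=3,sold=3 ship[2->3]=2 ship[1->2]=4 ship[0->1]=5 prod=4 -> inv=[6 7 16 7]
Step 4: demand=3,sold=3 ship[2->3]=2 ship[1->2]=4 ship[0->1]=5 prod=4 -> inv=[5 8 18 6]
Step 5: demand=3,sold=3 ship[2->3]=2 ship[1->2]=4 ship[0->1]=5 prod=4 -> inv=[4 9 20 5]
Step 6: demand=3,sold=3 ship[2->3]=2 ship[1->2]=4 ship[0->1]=4 prod=4 -> inv=[4 9 22 4]

4 9 22 4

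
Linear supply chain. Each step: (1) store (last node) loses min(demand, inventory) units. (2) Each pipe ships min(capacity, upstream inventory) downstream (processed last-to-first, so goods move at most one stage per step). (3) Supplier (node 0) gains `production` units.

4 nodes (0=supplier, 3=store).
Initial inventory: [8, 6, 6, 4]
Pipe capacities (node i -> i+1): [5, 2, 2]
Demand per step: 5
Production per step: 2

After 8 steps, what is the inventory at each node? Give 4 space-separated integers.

Step 1: demand=5,sold=4 ship[2->3]=2 ship[1->2]=2 ship[0->1]=5 prod=2 -> inv=[5 9 6 2]
Step 2: demand=5,sold=2 ship[2->3]=2 ship[1->2]=2 ship[0->1]=5 prod=2 -> inv=[2 12 6 2]
Step 3: demand=5,sold=2 ship[2->3]=2 ship[1->2]=2 ship[0->1]=2 prod=2 -> inv=[2 12 6 2]
Step 4: demand=5,sold=2 ship[2->3]=2 ship[1->2]=2 ship[0->1]=2 prod=2 -> inv=[2 12 6 2]
Step 5: demand=5,sold=2 ship[2->3]=2 ship[1->2]=2 ship[0->1]=2 prod=2 -> inv=[2 12 6 2]
Step 6: demand=5,sold=2 ship[2->3]=2 ship[1->2]=2 ship[0->1]=2 prod=2 -> inv=[2 12 6 2]
Step 7: demand=5,sold=2 ship[2->3]=2 ship[1->2]=2 ship[0->1]=2 prod=2 -> inv=[2 12 6 2]
Step 8: demand=5,sold=2 ship[2->3]=2 ship[1->2]=2 ship[0->1]=2 prod=2 -> inv=[2 12 6 2]

2 12 6 2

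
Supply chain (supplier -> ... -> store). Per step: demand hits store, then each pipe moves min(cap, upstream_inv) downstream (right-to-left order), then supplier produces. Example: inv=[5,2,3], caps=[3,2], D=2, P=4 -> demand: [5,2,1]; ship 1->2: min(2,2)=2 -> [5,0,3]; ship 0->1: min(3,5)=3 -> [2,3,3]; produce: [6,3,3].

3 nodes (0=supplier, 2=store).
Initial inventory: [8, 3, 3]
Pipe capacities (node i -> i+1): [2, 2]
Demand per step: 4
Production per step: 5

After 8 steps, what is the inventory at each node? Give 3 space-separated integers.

Step 1: demand=4,sold=3 ship[1->2]=2 ship[0->1]=2 prod=5 -> inv=[11 3 2]
Step 2: demand=4,sold=2 ship[1->2]=2 ship[0->1]=2 prod=5 -> inv=[14 3 2]
Step 3: demand=4,sold=2 ship[1->2]=2 ship[0->1]=2 prod=5 -> inv=[17 3 2]
Step 4: demand=4,sold=2 ship[1->2]=2 ship[0->1]=2 prod=5 -> inv=[20 3 2]
Step 5: demand=4,sold=2 ship[1->2]=2 ship[0->1]=2 prod=5 -> inv=[23 3 2]
Step 6: demand=4,sold=2 ship[1->2]=2 ship[0->1]=2 prod=5 -> inv=[26 3 2]
Step 7: demand=4,sold=2 ship[1->2]=2 ship[0->1]=2 prod=5 -> inv=[29 3 2]
Step 8: demand=4,sold=2 ship[1->2]=2 ship[0->1]=2 prod=5 -> inv=[32 3 2]

32 3 2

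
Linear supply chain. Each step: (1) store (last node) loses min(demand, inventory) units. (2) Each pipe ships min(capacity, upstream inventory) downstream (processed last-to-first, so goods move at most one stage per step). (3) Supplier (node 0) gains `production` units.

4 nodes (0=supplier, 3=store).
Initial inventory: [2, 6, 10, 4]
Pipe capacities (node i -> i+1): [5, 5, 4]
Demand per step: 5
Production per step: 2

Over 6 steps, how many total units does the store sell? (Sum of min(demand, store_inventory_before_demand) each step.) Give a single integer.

Answer: 24

Derivation:
Step 1: sold=4 (running total=4) -> [2 3 11 4]
Step 2: sold=4 (running total=8) -> [2 2 10 4]
Step 3: sold=4 (running total=12) -> [2 2 8 4]
Step 4: sold=4 (running total=16) -> [2 2 6 4]
Step 5: sold=4 (running total=20) -> [2 2 4 4]
Step 6: sold=4 (running total=24) -> [2 2 2 4]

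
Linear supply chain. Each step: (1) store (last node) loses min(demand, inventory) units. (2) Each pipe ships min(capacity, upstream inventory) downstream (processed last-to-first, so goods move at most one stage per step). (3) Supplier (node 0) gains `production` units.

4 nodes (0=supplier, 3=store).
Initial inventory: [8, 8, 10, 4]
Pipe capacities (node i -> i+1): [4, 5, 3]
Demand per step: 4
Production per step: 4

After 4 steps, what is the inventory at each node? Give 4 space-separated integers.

Step 1: demand=4,sold=4 ship[2->3]=3 ship[1->2]=5 ship[0->1]=4 prod=4 -> inv=[8 7 12 3]
Step 2: demand=4,sold=3 ship[2->3]=3 ship[1->2]=5 ship[0->1]=4 prod=4 -> inv=[8 6 14 3]
Step 3: demand=4,sold=3 ship[2->3]=3 ship[1->2]=5 ship[0->1]=4 prod=4 -> inv=[8 5 16 3]
Step 4: demand=4,sold=3 ship[2->3]=3 ship[1->2]=5 ship[0->1]=4 prod=4 -> inv=[8 4 18 3]

8 4 18 3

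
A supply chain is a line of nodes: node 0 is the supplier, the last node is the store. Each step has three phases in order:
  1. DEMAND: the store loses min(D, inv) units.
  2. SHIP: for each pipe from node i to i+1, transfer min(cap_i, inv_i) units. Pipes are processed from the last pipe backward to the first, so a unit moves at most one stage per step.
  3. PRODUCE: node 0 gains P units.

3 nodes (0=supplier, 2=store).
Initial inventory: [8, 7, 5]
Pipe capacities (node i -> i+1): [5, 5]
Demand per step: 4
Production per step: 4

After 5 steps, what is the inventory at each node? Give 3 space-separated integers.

Step 1: demand=4,sold=4 ship[1->2]=5 ship[0->1]=5 prod=4 -> inv=[7 7 6]
Step 2: demand=4,sold=4 ship[1->2]=5 ship[0->1]=5 prod=4 -> inv=[6 7 7]
Step 3: demand=4,sold=4 ship[1->2]=5 ship[0->1]=5 prod=4 -> inv=[5 7 8]
Step 4: demand=4,sold=4 ship[1->2]=5 ship[0->1]=5 prod=4 -> inv=[4 7 9]
Step 5: demand=4,sold=4 ship[1->2]=5 ship[0->1]=4 prod=4 -> inv=[4 6 10]

4 6 10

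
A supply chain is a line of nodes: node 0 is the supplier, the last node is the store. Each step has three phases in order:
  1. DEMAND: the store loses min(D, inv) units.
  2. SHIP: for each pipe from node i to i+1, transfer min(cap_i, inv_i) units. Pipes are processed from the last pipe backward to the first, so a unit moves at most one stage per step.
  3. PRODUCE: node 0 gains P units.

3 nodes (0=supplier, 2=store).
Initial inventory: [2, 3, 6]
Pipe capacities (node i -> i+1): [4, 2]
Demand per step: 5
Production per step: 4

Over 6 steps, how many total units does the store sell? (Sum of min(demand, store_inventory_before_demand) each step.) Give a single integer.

Step 1: sold=5 (running total=5) -> [4 3 3]
Step 2: sold=3 (running total=8) -> [4 5 2]
Step 3: sold=2 (running total=10) -> [4 7 2]
Step 4: sold=2 (running total=12) -> [4 9 2]
Step 5: sold=2 (running total=14) -> [4 11 2]
Step 6: sold=2 (running total=16) -> [4 13 2]

Answer: 16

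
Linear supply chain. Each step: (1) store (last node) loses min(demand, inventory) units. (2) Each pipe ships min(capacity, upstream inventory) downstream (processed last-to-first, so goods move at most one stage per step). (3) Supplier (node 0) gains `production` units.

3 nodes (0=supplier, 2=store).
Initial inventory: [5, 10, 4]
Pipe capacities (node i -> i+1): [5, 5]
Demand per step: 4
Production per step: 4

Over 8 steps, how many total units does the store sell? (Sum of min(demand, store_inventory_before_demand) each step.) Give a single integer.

Step 1: sold=4 (running total=4) -> [4 10 5]
Step 2: sold=4 (running total=8) -> [4 9 6]
Step 3: sold=4 (running total=12) -> [4 8 7]
Step 4: sold=4 (running total=16) -> [4 7 8]
Step 5: sold=4 (running total=20) -> [4 6 9]
Step 6: sold=4 (running total=24) -> [4 5 10]
Step 7: sold=4 (running total=28) -> [4 4 11]
Step 8: sold=4 (running total=32) -> [4 4 11]

Answer: 32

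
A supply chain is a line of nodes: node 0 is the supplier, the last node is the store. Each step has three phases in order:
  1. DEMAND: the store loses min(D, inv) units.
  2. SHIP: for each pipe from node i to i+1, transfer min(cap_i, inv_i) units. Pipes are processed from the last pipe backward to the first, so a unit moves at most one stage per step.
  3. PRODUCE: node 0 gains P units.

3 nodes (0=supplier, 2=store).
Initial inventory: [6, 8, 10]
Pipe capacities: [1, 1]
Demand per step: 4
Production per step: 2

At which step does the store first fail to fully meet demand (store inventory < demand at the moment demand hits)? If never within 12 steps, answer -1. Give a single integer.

Step 1: demand=4,sold=4 ship[1->2]=1 ship[0->1]=1 prod=2 -> [7 8 7]
Step 2: demand=4,sold=4 ship[1->2]=1 ship[0->1]=1 prod=2 -> [8 8 4]
Step 3: demand=4,sold=4 ship[1->2]=1 ship[0->1]=1 prod=2 -> [9 8 1]
Step 4: demand=4,sold=1 ship[1->2]=1 ship[0->1]=1 prod=2 -> [10 8 1]
Step 5: demand=4,sold=1 ship[1->2]=1 ship[0->1]=1 prod=2 -> [11 8 1]
Step 6: demand=4,sold=1 ship[1->2]=1 ship[0->1]=1 prod=2 -> [12 8 1]
Step 7: demand=4,sold=1 ship[1->2]=1 ship[0->1]=1 prod=2 -> [13 8 1]
Step 8: demand=4,sold=1 ship[1->2]=1 ship[0->1]=1 prod=2 -> [14 8 1]
Step 9: demand=4,sold=1 ship[1->2]=1 ship[0->1]=1 prod=2 -> [15 8 1]
Step 10: demand=4,sold=1 ship[1->2]=1 ship[0->1]=1 prod=2 -> [16 8 1]
Step 11: demand=4,sold=1 ship[1->2]=1 ship[0->1]=1 prod=2 -> [17 8 1]
Step 12: demand=4,sold=1 ship[1->2]=1 ship[0->1]=1 prod=2 -> [18 8 1]
First stockout at step 4

4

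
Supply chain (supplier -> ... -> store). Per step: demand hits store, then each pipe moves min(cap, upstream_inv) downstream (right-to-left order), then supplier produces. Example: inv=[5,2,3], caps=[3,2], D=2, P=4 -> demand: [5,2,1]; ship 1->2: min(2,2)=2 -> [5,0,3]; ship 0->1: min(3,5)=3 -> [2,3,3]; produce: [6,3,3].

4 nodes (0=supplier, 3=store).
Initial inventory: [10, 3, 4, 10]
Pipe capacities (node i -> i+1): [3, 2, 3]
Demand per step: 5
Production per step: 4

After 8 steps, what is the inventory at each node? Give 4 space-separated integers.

Step 1: demand=5,sold=5 ship[2->3]=3 ship[1->2]=2 ship[0->1]=3 prod=4 -> inv=[11 4 3 8]
Step 2: demand=5,sold=5 ship[2->3]=3 ship[1->2]=2 ship[0->1]=3 prod=4 -> inv=[12 5 2 6]
Step 3: demand=5,sold=5 ship[2->3]=2 ship[1->2]=2 ship[0->1]=3 prod=4 -> inv=[13 6 2 3]
Step 4: demand=5,sold=3 ship[2->3]=2 ship[1->2]=2 ship[0->1]=3 prod=4 -> inv=[14 7 2 2]
Step 5: demand=5,sold=2 ship[2->3]=2 ship[1->2]=2 ship[0->1]=3 prod=4 -> inv=[15 8 2 2]
Step 6: demand=5,sold=2 ship[2->3]=2 ship[1->2]=2 ship[0->1]=3 prod=4 -> inv=[16 9 2 2]
Step 7: demand=5,sold=2 ship[2->3]=2 ship[1->2]=2 ship[0->1]=3 prod=4 -> inv=[17 10 2 2]
Step 8: demand=5,sold=2 ship[2->3]=2 ship[1->2]=2 ship[0->1]=3 prod=4 -> inv=[18 11 2 2]

18 11 2 2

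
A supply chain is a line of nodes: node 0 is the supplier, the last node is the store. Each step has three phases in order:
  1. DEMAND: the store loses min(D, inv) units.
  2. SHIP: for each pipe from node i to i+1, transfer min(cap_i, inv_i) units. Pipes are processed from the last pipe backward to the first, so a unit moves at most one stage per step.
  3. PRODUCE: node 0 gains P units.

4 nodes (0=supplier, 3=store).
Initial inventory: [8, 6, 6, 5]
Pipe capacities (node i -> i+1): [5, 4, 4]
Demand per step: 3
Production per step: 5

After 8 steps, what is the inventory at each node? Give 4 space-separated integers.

Step 1: demand=3,sold=3 ship[2->3]=4 ship[1->2]=4 ship[0->1]=5 prod=5 -> inv=[8 7 6 6]
Step 2: demand=3,sold=3 ship[2->3]=4 ship[1->2]=4 ship[0->1]=5 prod=5 -> inv=[8 8 6 7]
Step 3: demand=3,sold=3 ship[2->3]=4 ship[1->2]=4 ship[0->1]=5 prod=5 -> inv=[8 9 6 8]
Step 4: demand=3,sold=3 ship[2->3]=4 ship[1->2]=4 ship[0->1]=5 prod=5 -> inv=[8 10 6 9]
Step 5: demand=3,sold=3 ship[2->3]=4 ship[1->2]=4 ship[0->1]=5 prod=5 -> inv=[8 11 6 10]
Step 6: demand=3,sold=3 ship[2->3]=4 ship[1->2]=4 ship[0->1]=5 prod=5 -> inv=[8 12 6 11]
Step 7: demand=3,sold=3 ship[2->3]=4 ship[1->2]=4 ship[0->1]=5 prod=5 -> inv=[8 13 6 12]
Step 8: demand=3,sold=3 ship[2->3]=4 ship[1->2]=4 ship[0->1]=5 prod=5 -> inv=[8 14 6 13]

8 14 6 13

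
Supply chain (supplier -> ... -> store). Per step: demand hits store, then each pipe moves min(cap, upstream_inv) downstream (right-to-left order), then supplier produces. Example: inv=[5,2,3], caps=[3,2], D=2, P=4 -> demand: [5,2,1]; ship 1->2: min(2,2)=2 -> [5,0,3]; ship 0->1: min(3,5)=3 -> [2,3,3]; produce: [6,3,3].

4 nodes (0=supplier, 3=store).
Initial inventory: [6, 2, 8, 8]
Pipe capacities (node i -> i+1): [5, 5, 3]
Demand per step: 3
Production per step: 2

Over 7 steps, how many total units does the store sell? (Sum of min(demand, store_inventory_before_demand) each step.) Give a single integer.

Answer: 21

Derivation:
Step 1: sold=3 (running total=3) -> [3 5 7 8]
Step 2: sold=3 (running total=6) -> [2 3 9 8]
Step 3: sold=3 (running total=9) -> [2 2 9 8]
Step 4: sold=3 (running total=12) -> [2 2 8 8]
Step 5: sold=3 (running total=15) -> [2 2 7 8]
Step 6: sold=3 (running total=18) -> [2 2 6 8]
Step 7: sold=3 (running total=21) -> [2 2 5 8]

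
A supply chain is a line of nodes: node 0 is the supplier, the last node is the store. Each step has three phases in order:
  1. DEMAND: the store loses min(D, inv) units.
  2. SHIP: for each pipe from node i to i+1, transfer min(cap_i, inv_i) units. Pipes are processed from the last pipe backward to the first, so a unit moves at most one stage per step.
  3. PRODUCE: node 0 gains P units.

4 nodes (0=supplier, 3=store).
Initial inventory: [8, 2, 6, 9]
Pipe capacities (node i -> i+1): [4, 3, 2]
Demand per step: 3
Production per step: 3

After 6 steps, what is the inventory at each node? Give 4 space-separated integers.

Step 1: demand=3,sold=3 ship[2->3]=2 ship[1->2]=2 ship[0->1]=4 prod=3 -> inv=[7 4 6 8]
Step 2: demand=3,sold=3 ship[2->3]=2 ship[1->2]=3 ship[0->1]=4 prod=3 -> inv=[6 5 7 7]
Step 3: demand=3,sold=3 ship[2->3]=2 ship[1->2]=3 ship[0->1]=4 prod=3 -> inv=[5 6 8 6]
Step 4: demand=3,sold=3 ship[2->3]=2 ship[1->2]=3 ship[0->1]=4 prod=3 -> inv=[4 7 9 5]
Step 5: demand=3,sold=3 ship[2->3]=2 ship[1->2]=3 ship[0->1]=4 prod=3 -> inv=[3 8 10 4]
Step 6: demand=3,sold=3 ship[2->3]=2 ship[1->2]=3 ship[0->1]=3 prod=3 -> inv=[3 8 11 3]

3 8 11 3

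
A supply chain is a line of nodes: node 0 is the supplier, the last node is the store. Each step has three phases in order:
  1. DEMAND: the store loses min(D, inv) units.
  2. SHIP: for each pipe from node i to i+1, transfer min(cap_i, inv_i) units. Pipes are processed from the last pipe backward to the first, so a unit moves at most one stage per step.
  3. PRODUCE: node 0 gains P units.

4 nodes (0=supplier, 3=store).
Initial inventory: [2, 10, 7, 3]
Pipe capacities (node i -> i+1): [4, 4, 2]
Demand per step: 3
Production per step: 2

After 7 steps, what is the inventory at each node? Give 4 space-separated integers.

Step 1: demand=3,sold=3 ship[2->3]=2 ship[1->2]=4 ship[0->1]=2 prod=2 -> inv=[2 8 9 2]
Step 2: demand=3,sold=2 ship[2->3]=2 ship[1->2]=4 ship[0->1]=2 prod=2 -> inv=[2 6 11 2]
Step 3: demand=3,sold=2 ship[2->3]=2 ship[1->2]=4 ship[0->1]=2 prod=2 -> inv=[2 4 13 2]
Step 4: demand=3,sold=2 ship[2->3]=2 ship[1->2]=4 ship[0->1]=2 prod=2 -> inv=[2 2 15 2]
Step 5: demand=3,sold=2 ship[2->3]=2 ship[1->2]=2 ship[0->1]=2 prod=2 -> inv=[2 2 15 2]
Step 6: demand=3,sold=2 ship[2->3]=2 ship[1->2]=2 ship[0->1]=2 prod=2 -> inv=[2 2 15 2]
Step 7: demand=3,sold=2 ship[2->3]=2 ship[1->2]=2 ship[0->1]=2 prod=2 -> inv=[2 2 15 2]

2 2 15 2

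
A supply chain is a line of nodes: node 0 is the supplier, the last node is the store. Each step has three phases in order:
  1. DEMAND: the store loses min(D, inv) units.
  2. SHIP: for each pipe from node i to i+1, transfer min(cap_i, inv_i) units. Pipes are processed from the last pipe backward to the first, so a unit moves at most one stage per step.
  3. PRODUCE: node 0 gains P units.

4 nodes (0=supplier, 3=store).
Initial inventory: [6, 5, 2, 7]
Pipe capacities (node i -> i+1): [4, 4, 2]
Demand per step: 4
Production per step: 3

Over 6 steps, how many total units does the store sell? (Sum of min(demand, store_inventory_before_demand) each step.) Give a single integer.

Answer: 17

Derivation:
Step 1: sold=4 (running total=4) -> [5 5 4 5]
Step 2: sold=4 (running total=8) -> [4 5 6 3]
Step 3: sold=3 (running total=11) -> [3 5 8 2]
Step 4: sold=2 (running total=13) -> [3 4 10 2]
Step 5: sold=2 (running total=15) -> [3 3 12 2]
Step 6: sold=2 (running total=17) -> [3 3 13 2]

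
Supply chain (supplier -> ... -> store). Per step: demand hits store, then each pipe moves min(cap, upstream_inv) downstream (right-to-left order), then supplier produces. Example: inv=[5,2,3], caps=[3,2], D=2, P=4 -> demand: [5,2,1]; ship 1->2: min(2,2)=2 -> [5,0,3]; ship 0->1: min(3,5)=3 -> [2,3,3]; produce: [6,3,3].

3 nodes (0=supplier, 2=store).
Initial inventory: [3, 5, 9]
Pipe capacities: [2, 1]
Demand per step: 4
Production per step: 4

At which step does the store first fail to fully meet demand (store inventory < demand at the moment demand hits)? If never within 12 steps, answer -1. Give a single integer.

Step 1: demand=4,sold=4 ship[1->2]=1 ship[0->1]=2 prod=4 -> [5 6 6]
Step 2: demand=4,sold=4 ship[1->2]=1 ship[0->1]=2 prod=4 -> [7 7 3]
Step 3: demand=4,sold=3 ship[1->2]=1 ship[0->1]=2 prod=4 -> [9 8 1]
Step 4: demand=4,sold=1 ship[1->2]=1 ship[0->1]=2 prod=4 -> [11 9 1]
Step 5: demand=4,sold=1 ship[1->2]=1 ship[0->1]=2 prod=4 -> [13 10 1]
Step 6: demand=4,sold=1 ship[1->2]=1 ship[0->1]=2 prod=4 -> [15 11 1]
Step 7: demand=4,sold=1 ship[1->2]=1 ship[0->1]=2 prod=4 -> [17 12 1]
Step 8: demand=4,sold=1 ship[1->2]=1 ship[0->1]=2 prod=4 -> [19 13 1]
Step 9: demand=4,sold=1 ship[1->2]=1 ship[0->1]=2 prod=4 -> [21 14 1]
Step 10: demand=4,sold=1 ship[1->2]=1 ship[0->1]=2 prod=4 -> [23 15 1]
Step 11: demand=4,sold=1 ship[1->2]=1 ship[0->1]=2 prod=4 -> [25 16 1]
Step 12: demand=4,sold=1 ship[1->2]=1 ship[0->1]=2 prod=4 -> [27 17 1]
First stockout at step 3

3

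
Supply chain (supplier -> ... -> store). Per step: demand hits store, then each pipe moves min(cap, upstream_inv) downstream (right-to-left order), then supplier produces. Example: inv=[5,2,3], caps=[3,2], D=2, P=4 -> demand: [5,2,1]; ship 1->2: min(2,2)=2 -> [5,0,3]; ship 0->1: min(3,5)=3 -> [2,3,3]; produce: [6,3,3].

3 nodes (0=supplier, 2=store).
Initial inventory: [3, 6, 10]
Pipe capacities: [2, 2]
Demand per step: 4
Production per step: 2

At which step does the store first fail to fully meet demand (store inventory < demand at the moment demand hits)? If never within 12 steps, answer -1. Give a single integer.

Step 1: demand=4,sold=4 ship[1->2]=2 ship[0->1]=2 prod=2 -> [3 6 8]
Step 2: demand=4,sold=4 ship[1->2]=2 ship[0->1]=2 prod=2 -> [3 6 6]
Step 3: demand=4,sold=4 ship[1->2]=2 ship[0->1]=2 prod=2 -> [3 6 4]
Step 4: demand=4,sold=4 ship[1->2]=2 ship[0->1]=2 prod=2 -> [3 6 2]
Step 5: demand=4,sold=2 ship[1->2]=2 ship[0->1]=2 prod=2 -> [3 6 2]
Step 6: demand=4,sold=2 ship[1->2]=2 ship[0->1]=2 prod=2 -> [3 6 2]
Step 7: demand=4,sold=2 ship[1->2]=2 ship[0->1]=2 prod=2 -> [3 6 2]
Step 8: demand=4,sold=2 ship[1->2]=2 ship[0->1]=2 prod=2 -> [3 6 2]
Step 9: demand=4,sold=2 ship[1->2]=2 ship[0->1]=2 prod=2 -> [3 6 2]
Step 10: demand=4,sold=2 ship[1->2]=2 ship[0->1]=2 prod=2 -> [3 6 2]
Step 11: demand=4,sold=2 ship[1->2]=2 ship[0->1]=2 prod=2 -> [3 6 2]
Step 12: demand=4,sold=2 ship[1->2]=2 ship[0->1]=2 prod=2 -> [3 6 2]
First stockout at step 5

5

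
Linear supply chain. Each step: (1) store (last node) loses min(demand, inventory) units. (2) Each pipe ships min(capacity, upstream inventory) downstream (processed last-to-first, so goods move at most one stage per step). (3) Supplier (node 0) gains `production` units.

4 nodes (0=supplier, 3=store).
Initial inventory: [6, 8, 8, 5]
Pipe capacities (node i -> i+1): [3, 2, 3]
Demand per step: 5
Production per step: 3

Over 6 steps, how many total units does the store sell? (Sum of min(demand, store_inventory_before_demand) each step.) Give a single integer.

Answer: 20

Derivation:
Step 1: sold=5 (running total=5) -> [6 9 7 3]
Step 2: sold=3 (running total=8) -> [6 10 6 3]
Step 3: sold=3 (running total=11) -> [6 11 5 3]
Step 4: sold=3 (running total=14) -> [6 12 4 3]
Step 5: sold=3 (running total=17) -> [6 13 3 3]
Step 6: sold=3 (running total=20) -> [6 14 2 3]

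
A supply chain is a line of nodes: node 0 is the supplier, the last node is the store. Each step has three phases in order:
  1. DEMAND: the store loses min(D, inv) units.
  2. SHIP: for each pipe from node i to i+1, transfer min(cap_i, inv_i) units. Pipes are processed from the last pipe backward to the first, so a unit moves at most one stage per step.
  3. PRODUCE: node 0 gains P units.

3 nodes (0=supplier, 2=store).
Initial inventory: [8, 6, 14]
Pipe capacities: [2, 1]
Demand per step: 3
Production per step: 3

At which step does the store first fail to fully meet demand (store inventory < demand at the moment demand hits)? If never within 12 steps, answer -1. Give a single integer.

Step 1: demand=3,sold=3 ship[1->2]=1 ship[0->1]=2 prod=3 -> [9 7 12]
Step 2: demand=3,sold=3 ship[1->2]=1 ship[0->1]=2 prod=3 -> [10 8 10]
Step 3: demand=3,sold=3 ship[1->2]=1 ship[0->1]=2 prod=3 -> [11 9 8]
Step 4: demand=3,sold=3 ship[1->2]=1 ship[0->1]=2 prod=3 -> [12 10 6]
Step 5: demand=3,sold=3 ship[1->2]=1 ship[0->1]=2 prod=3 -> [13 11 4]
Step 6: demand=3,sold=3 ship[1->2]=1 ship[0->1]=2 prod=3 -> [14 12 2]
Step 7: demand=3,sold=2 ship[1->2]=1 ship[0->1]=2 prod=3 -> [15 13 1]
Step 8: demand=3,sold=1 ship[1->2]=1 ship[0->1]=2 prod=3 -> [16 14 1]
Step 9: demand=3,sold=1 ship[1->2]=1 ship[0->1]=2 prod=3 -> [17 15 1]
Step 10: demand=3,sold=1 ship[1->2]=1 ship[0->1]=2 prod=3 -> [18 16 1]
Step 11: demand=3,sold=1 ship[1->2]=1 ship[0->1]=2 prod=3 -> [19 17 1]
Step 12: demand=3,sold=1 ship[1->2]=1 ship[0->1]=2 prod=3 -> [20 18 1]
First stockout at step 7

7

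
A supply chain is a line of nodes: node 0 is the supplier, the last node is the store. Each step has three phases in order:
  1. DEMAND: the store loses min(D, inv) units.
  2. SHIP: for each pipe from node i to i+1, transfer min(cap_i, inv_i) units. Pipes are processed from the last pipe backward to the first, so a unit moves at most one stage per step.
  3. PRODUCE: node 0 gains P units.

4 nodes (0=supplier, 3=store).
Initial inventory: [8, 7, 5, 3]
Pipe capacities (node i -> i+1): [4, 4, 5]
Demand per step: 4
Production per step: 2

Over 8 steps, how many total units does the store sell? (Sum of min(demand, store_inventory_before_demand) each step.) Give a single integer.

Step 1: sold=3 (running total=3) -> [6 7 4 5]
Step 2: sold=4 (running total=7) -> [4 7 4 5]
Step 3: sold=4 (running total=11) -> [2 7 4 5]
Step 4: sold=4 (running total=15) -> [2 5 4 5]
Step 5: sold=4 (running total=19) -> [2 3 4 5]
Step 6: sold=4 (running total=23) -> [2 2 3 5]
Step 7: sold=4 (running total=27) -> [2 2 2 4]
Step 8: sold=4 (running total=31) -> [2 2 2 2]

Answer: 31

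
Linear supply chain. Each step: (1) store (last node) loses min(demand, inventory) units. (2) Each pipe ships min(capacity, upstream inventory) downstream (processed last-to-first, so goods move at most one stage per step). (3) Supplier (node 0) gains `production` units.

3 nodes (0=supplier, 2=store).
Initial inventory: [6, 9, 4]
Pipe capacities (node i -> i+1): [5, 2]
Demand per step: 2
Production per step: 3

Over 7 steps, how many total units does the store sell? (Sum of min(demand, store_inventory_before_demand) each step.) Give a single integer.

Step 1: sold=2 (running total=2) -> [4 12 4]
Step 2: sold=2 (running total=4) -> [3 14 4]
Step 3: sold=2 (running total=6) -> [3 15 4]
Step 4: sold=2 (running total=8) -> [3 16 4]
Step 5: sold=2 (running total=10) -> [3 17 4]
Step 6: sold=2 (running total=12) -> [3 18 4]
Step 7: sold=2 (running total=14) -> [3 19 4]

Answer: 14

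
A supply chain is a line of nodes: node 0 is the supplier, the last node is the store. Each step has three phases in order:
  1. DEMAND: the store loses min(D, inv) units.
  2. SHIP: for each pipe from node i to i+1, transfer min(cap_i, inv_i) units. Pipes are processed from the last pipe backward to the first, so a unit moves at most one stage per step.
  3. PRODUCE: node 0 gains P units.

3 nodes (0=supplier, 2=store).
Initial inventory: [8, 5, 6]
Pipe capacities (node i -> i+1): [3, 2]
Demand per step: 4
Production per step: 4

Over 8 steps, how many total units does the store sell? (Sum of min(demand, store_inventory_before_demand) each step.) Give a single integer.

Answer: 20

Derivation:
Step 1: sold=4 (running total=4) -> [9 6 4]
Step 2: sold=4 (running total=8) -> [10 7 2]
Step 3: sold=2 (running total=10) -> [11 8 2]
Step 4: sold=2 (running total=12) -> [12 9 2]
Step 5: sold=2 (running total=14) -> [13 10 2]
Step 6: sold=2 (running total=16) -> [14 11 2]
Step 7: sold=2 (running total=18) -> [15 12 2]
Step 8: sold=2 (running total=20) -> [16 13 2]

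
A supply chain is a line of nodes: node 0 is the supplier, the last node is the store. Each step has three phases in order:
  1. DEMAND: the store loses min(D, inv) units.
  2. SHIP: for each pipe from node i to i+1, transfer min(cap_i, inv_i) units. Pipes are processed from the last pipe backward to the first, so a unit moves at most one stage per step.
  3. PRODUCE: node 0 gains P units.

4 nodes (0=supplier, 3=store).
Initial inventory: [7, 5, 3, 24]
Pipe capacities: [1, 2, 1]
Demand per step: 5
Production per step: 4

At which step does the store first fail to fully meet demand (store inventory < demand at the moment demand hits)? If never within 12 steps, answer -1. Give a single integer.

Step 1: demand=5,sold=5 ship[2->3]=1 ship[1->2]=2 ship[0->1]=1 prod=4 -> [10 4 4 20]
Step 2: demand=5,sold=5 ship[2->3]=1 ship[1->2]=2 ship[0->1]=1 prod=4 -> [13 3 5 16]
Step 3: demand=5,sold=5 ship[2->3]=1 ship[1->2]=2 ship[0->1]=1 prod=4 -> [16 2 6 12]
Step 4: demand=5,sold=5 ship[2->3]=1 ship[1->2]=2 ship[0->1]=1 prod=4 -> [19 1 7 8]
Step 5: demand=5,sold=5 ship[2->3]=1 ship[1->2]=1 ship[0->1]=1 prod=4 -> [22 1 7 4]
Step 6: demand=5,sold=4 ship[2->3]=1 ship[1->2]=1 ship[0->1]=1 prod=4 -> [25 1 7 1]
Step 7: demand=5,sold=1 ship[2->3]=1 ship[1->2]=1 ship[0->1]=1 prod=4 -> [28 1 7 1]
Step 8: demand=5,sold=1 ship[2->3]=1 ship[1->2]=1 ship[0->1]=1 prod=4 -> [31 1 7 1]
Step 9: demand=5,sold=1 ship[2->3]=1 ship[1->2]=1 ship[0->1]=1 prod=4 -> [34 1 7 1]
Step 10: demand=5,sold=1 ship[2->3]=1 ship[1->2]=1 ship[0->1]=1 prod=4 -> [37 1 7 1]
Step 11: demand=5,sold=1 ship[2->3]=1 ship[1->2]=1 ship[0->1]=1 prod=4 -> [40 1 7 1]
Step 12: demand=5,sold=1 ship[2->3]=1 ship[1->2]=1 ship[0->1]=1 prod=4 -> [43 1 7 1]
First stockout at step 6

6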